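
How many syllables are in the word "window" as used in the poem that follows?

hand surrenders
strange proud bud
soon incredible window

"window" has 2 syllables.

2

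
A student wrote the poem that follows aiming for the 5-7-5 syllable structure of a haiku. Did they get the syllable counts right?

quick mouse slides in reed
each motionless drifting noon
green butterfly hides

Line 1: quick (1), mouse (1), slides (1), in (1), reed (1) → 5 ✓
Line 2: each (1), motionless (3), drifting (2), noon (1) → 7 ✓
Line 3: green (1), butterfly (3), hides (1) → 5 ✓

Yes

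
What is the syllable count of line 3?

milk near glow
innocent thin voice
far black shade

3

Line 3: far (1), black (1), shade (1) → 3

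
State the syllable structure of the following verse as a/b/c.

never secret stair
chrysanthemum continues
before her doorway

5/7/5

Line 1: "never secret stair": 2+2+1 = 5
Line 2: "chrysanthemum continues": 4+3 = 7
Line 3: "before her doorway": 2+1+2 = 5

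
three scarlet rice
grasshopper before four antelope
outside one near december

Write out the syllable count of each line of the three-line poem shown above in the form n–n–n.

Line 1: three (1), scarlet (2), rice (1) → 4
Line 2: grasshopper (3), before (2), four (1), antelope (3) → 9
Line 3: outside (2), one (1), near (1), december (3) → 7

4–9–7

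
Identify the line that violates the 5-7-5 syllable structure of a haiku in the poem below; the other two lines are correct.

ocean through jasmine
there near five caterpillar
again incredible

The third line

Line 1: ocean (2), through (1), jasmine (2) → 5 ✓
Line 2: there (1), near (1), five (1), caterpillar (4) → 7 ✓
Line 3: again (2), incredible (4) → 6 (expected 5)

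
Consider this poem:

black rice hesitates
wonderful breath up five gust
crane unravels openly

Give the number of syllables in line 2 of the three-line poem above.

Line 2: wonderful(3) + breath(1) + up(1) + five(1) + gust(1) = 7

7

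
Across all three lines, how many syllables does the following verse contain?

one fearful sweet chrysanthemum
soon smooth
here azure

Line 1: one(1) + fearful(2) + sweet(1) + chrysanthemum(4) = 8
Line 2: soon(1) + smooth(1) = 2
Line 3: here(1) + azure(2) = 3
Total: 8 + 2 + 3 = 13

13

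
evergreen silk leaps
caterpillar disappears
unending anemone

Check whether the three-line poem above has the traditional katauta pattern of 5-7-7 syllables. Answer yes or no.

Line 1: evergreen (3), silk (1), leaps (1) → 5 ✓
Line 2: caterpillar (4), disappears (3) → 7 ✓
Line 3: unending (3), anemone (4) → 7 ✓

Yes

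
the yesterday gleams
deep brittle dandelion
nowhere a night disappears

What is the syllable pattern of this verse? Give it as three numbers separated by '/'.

Line 1: the (1), yesterday (3), gleams (1) → 5
Line 2: deep (1), brittle (2), dandelion (4) → 7
Line 3: nowhere (2), a (1), night (1), disappears (3) → 7

5/7/7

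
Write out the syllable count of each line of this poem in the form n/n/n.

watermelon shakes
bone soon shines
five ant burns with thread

5/3/5

Line 1: watermelon(4) + shakes(1) = 5
Line 2: bone(1) + soon(1) + shines(1) = 3
Line 3: five(1) + ant(1) + burns(1) + with(1) + thread(1) = 5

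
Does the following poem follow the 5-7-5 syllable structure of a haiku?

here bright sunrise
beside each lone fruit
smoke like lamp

Line 1: here (1), bright (1), sunrise (2) → 4 (expected 5)
Line 2: beside (2), each (1), lone (1), fruit (1) → 5 (expected 7)
Line 3: smoke (1), like (1), lamp (1) → 3 (expected 5)

No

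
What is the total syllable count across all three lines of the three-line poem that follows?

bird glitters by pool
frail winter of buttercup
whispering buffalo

Line 1: bird (1), glitters (2), by (1), pool (1) → 5
Line 2: frail (1), winter (2), of (1), buttercup (3) → 7
Line 3: whispering (3), buffalo (3) → 6
Total: 5 + 7 + 6 = 18

18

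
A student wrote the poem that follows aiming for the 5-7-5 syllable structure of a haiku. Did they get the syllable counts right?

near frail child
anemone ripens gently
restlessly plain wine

Line 1: "near frail child": 1+1+1 = 3 (expected 5)
Line 2: "anemone ripens gently": 4+2+2 = 8 (expected 7)
Line 3: "restlessly plain wine": 3+1+1 = 5 ✓

No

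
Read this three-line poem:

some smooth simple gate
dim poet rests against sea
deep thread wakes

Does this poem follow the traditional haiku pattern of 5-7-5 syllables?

Line 1: some (1), smooth (1), simple (2), gate (1) → 5 ✓
Line 2: dim (1), poet (2), rests (1), against (2), sea (1) → 7 ✓
Line 3: deep (1), thread (1), wakes (1) → 3 (expected 5)

No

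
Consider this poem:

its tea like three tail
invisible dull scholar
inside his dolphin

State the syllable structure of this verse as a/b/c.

Line 1: its (1), tea (1), like (1), three (1), tail (1) → 5
Line 2: invisible (4), dull (1), scholar (2) → 7
Line 3: inside (2), his (1), dolphin (2) → 5

5/7/5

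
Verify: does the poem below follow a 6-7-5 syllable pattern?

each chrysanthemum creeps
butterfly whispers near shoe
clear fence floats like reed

Line 1: each(1) + chrysanthemum(4) + creeps(1) = 6 ✓
Line 2: butterfly(3) + whispers(2) + near(1) + shoe(1) = 7 ✓
Line 3: clear(1) + fence(1) + floats(1) + like(1) + reed(1) = 5 ✓

Yes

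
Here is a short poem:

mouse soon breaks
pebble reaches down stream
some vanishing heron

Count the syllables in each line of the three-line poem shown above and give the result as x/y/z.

Line 1: mouse(1) + soon(1) + breaks(1) = 3
Line 2: pebble(2) + reaches(2) + down(1) + stream(1) = 6
Line 3: some(1) + vanishing(3) + heron(2) = 6

3/6/6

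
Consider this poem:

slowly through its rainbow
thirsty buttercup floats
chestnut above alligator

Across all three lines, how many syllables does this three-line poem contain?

20

Line 1: "slowly through its rainbow": 2+1+1+2 = 6
Line 2: "thirsty buttercup floats": 2+3+1 = 6
Line 3: "chestnut above alligator": 2+2+4 = 8
Total: 6 + 6 + 8 = 20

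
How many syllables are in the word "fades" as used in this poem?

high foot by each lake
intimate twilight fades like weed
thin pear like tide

1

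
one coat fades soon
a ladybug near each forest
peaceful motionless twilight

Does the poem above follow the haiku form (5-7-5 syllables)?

Line 1: one(1) + coat(1) + fades(1) + soon(1) = 4 (expected 5)
Line 2: a(1) + ladybug(3) + near(1) + each(1) + forest(2) = 8 (expected 7)
Line 3: peaceful(2) + motionless(3) + twilight(2) = 7 (expected 5)

No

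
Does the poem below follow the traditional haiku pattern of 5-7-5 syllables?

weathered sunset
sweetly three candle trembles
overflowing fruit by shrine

No

Line 1: "weathered sunset": 2+2 = 4 (expected 5)
Line 2: "sweetly three candle trembles": 2+1+2+2 = 7 ✓
Line 3: "overflowing fruit by shrine": 4+1+1+1 = 7 (expected 5)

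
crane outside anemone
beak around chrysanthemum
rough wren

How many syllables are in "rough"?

1

"rough" has 1 syllable.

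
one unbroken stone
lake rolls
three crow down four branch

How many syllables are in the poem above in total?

Line 1: one (1), unbroken (3), stone (1) → 5
Line 2: lake (1), rolls (1) → 2
Line 3: three (1), crow (1), down (1), four (1), branch (1) → 5
Total: 5 + 2 + 5 = 12

12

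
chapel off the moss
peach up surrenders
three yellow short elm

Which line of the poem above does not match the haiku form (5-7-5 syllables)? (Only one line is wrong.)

Line 1: "chapel off the moss": 2+1+1+1 = 5 ✓
Line 2: "peach up surrenders": 1+1+3 = 5 (expected 7)
Line 3: "three yellow short elm": 1+2+1+1 = 5 ✓

Line 2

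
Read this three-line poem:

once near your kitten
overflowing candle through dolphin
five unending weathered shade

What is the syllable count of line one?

5

Line one: once(1) + near(1) + your(1) + kitten(2) = 5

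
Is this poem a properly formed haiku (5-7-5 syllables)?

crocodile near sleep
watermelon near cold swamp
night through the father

Line 1: crocodile (3), near (1), sleep (1) → 5 ✓
Line 2: watermelon (4), near (1), cold (1), swamp (1) → 7 ✓
Line 3: night (1), through (1), the (1), father (2) → 5 ✓

Yes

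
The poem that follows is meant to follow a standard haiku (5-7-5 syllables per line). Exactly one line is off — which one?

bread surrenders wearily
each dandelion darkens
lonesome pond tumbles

Line 1

Line 1: "bread surrenders wearily": 1+3+3 = 7 (expected 5)
Line 2: "each dandelion darkens": 1+4+2 = 7 ✓
Line 3: "lonesome pond tumbles": 2+1+2 = 5 ✓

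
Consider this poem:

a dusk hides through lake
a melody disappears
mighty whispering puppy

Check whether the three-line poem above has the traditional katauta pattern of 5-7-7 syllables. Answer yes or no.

Line 1: "a dusk hides through lake": 1+1+1+1+1 = 5 ✓
Line 2: "a melody disappears": 1+3+3 = 7 ✓
Line 3: "mighty whispering puppy": 2+3+2 = 7 ✓

Yes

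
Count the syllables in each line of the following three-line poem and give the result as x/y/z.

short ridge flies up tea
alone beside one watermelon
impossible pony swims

Line 1: short (1), ridge (1), flies (1), up (1), tea (1) → 5
Line 2: alone (2), beside (2), one (1), watermelon (4) → 9
Line 3: impossible (4), pony (2), swims (1) → 7

5/9/7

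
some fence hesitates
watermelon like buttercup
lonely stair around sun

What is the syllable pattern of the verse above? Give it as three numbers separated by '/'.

5/8/6

Line 1: some(1) + fence(1) + hesitates(3) = 5
Line 2: watermelon(4) + like(1) + buttercup(3) = 8
Line 3: lonely(2) + stair(1) + around(2) + sun(1) = 6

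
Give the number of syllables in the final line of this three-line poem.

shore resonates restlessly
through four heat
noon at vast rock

4

The final line: noon(1) + at(1) + vast(1) + rock(1) = 4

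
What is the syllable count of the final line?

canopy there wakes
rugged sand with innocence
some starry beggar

5

The final line: some(1) + starry(2) + beggar(2) = 5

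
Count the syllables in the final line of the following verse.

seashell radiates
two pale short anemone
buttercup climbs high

The final line: buttercup (3), climbs (1), high (1) → 5

5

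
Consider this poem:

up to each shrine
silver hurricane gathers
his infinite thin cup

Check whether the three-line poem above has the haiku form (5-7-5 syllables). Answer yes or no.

No

Line 1: up(1) + to(1) + each(1) + shrine(1) = 4 (expected 5)
Line 2: silver(2) + hurricane(3) + gathers(2) = 7 ✓
Line 3: his(1) + infinite(3) + thin(1) + cup(1) = 6 (expected 5)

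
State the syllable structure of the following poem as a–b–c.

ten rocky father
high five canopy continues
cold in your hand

Line 1: ten(1) + rocky(2) + father(2) = 5
Line 2: high(1) + five(1) + canopy(3) + continues(3) = 8
Line 3: cold(1) + in(1) + your(1) + hand(1) = 4

5–8–4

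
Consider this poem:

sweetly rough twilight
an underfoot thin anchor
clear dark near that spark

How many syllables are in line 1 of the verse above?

Line 1: sweetly(2) + rough(1) + twilight(2) = 5

5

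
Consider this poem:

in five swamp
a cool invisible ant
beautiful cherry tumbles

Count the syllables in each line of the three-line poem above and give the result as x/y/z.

Line 1: "in five swamp": 1+1+1 = 3
Line 2: "a cool invisible ant": 1+1+4+1 = 7
Line 3: "beautiful cherry tumbles": 3+2+2 = 7

3/7/7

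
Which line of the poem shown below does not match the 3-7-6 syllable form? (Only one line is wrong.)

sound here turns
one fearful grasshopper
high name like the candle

Line 1: sound(1) + here(1) + turns(1) = 3 ✓
Line 2: one(1) + fearful(2) + grasshopper(3) = 6 (expected 7)
Line 3: high(1) + name(1) + like(1) + the(1) + candle(2) = 6 ✓

The second line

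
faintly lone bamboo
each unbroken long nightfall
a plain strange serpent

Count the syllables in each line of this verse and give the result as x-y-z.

Line 1: "faintly lone bamboo": 2+1+2 = 5
Line 2: "each unbroken long nightfall": 1+3+1+2 = 7
Line 3: "a plain strange serpent": 1+1+1+2 = 5

5-7-5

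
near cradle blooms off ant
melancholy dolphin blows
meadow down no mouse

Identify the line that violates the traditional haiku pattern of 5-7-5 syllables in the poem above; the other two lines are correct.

Line 1

Line 1: "near cradle blooms off ant": 1+2+1+1+1 = 6 (expected 5)
Line 2: "melancholy dolphin blows": 4+2+1 = 7 ✓
Line 3: "meadow down no mouse": 2+1+1+1 = 5 ✓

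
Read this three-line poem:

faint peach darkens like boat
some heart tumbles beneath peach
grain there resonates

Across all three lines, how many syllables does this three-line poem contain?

Line 1: faint (1), peach (1), darkens (2), like (1), boat (1) → 6
Line 2: some (1), heart (1), tumbles (2), beneath (2), peach (1) → 7
Line 3: grain (1), there (1), resonates (3) → 5
Total: 6 + 7 + 5 = 18

18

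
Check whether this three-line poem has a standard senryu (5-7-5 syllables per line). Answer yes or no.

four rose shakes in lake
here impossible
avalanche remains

No

Line 1: "four rose shakes in lake": 1+1+1+1+1 = 5 ✓
Line 2: "here impossible": 1+4 = 5 (expected 7)
Line 3: "avalanche remains": 3+2 = 5 ✓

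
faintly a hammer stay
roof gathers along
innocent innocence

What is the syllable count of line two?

Line two: roof(1) + gathers(2) + along(2) = 5

5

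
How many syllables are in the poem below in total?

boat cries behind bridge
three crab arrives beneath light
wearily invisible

19

Line 1: "boat cries behind bridge": 1+1+2+1 = 5
Line 2: "three crab arrives beneath light": 1+1+2+2+1 = 7
Line 3: "wearily invisible": 3+4 = 7
Total: 5 + 7 + 7 = 19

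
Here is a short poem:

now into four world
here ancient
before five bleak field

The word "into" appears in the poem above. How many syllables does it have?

2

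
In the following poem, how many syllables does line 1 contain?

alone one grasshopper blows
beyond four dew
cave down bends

7

Line 1: alone(2) + one(1) + grasshopper(3) + blows(1) = 7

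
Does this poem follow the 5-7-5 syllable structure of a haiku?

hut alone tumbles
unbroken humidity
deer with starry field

Yes

Line 1: hut (1), alone (2), tumbles (2) → 5 ✓
Line 2: unbroken (3), humidity (4) → 7 ✓
Line 3: deer (1), with (1), starry (2), field (1) → 5 ✓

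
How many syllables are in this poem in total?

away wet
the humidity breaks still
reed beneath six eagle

Line 1: away (2), wet (1) → 3
Line 2: the (1), humidity (4), breaks (1), still (1) → 7
Line 3: reed (1), beneath (2), six (1), eagle (2) → 6
Total: 3 + 7 + 6 = 16

16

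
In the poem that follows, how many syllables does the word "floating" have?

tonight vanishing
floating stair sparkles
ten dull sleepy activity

"floating" has 2 syllables.

2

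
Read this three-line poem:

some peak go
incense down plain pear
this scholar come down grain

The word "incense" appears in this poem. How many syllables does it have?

"incense" has 2 syllables.

2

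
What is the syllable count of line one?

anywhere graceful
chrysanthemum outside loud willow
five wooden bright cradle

Line one: anywhere (3), graceful (2) → 5

5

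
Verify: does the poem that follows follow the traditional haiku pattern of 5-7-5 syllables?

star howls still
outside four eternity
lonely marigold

Line 1: "star howls still": 1+1+1 = 3 (expected 5)
Line 2: "outside four eternity": 2+1+4 = 7 ✓
Line 3: "lonely marigold": 2+3 = 5 ✓

No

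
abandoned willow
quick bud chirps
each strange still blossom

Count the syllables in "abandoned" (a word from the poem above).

3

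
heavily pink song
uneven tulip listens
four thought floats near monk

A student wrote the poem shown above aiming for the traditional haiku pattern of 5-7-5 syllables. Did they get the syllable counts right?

Yes

Line 1: heavily (3), pink (1), song (1) → 5 ✓
Line 2: uneven (3), tulip (2), listens (2) → 7 ✓
Line 3: four (1), thought (1), floats (1), near (1), monk (1) → 5 ✓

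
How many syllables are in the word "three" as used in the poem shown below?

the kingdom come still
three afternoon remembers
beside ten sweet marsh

1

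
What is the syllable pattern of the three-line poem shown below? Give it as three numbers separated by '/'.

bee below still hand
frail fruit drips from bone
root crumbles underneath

5/5/6

Line 1: "bee below still hand": 1+2+1+1 = 5
Line 2: "frail fruit drips from bone": 1+1+1+1+1 = 5
Line 3: "root crumbles underneath": 1+2+3 = 6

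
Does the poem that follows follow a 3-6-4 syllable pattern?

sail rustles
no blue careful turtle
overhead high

Yes

Line 1: sail(1) + rustles(2) = 3 ✓
Line 2: no(1) + blue(1) + careful(2) + turtle(2) = 6 ✓
Line 3: overhead(3) + high(1) = 4 ✓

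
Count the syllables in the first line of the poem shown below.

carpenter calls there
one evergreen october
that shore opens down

5

The first line: carpenter (3), calls (1), there (1) → 5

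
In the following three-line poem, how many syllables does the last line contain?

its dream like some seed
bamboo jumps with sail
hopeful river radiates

The last line: hopeful(2) + river(2) + radiates(3) = 7

7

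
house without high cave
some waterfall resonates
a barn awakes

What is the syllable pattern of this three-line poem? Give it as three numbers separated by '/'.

5/7/4

Line 1: house (1), without (2), high (1), cave (1) → 5
Line 2: some (1), waterfall (3), resonates (3) → 7
Line 3: a (1), barn (1), awakes (2) → 4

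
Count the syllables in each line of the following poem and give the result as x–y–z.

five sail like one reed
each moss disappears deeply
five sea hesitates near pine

Line 1: "five sail like one reed": 1+1+1+1+1 = 5
Line 2: "each moss disappears deeply": 1+1+3+2 = 7
Line 3: "five sea hesitates near pine": 1+1+3+1+1 = 7

5–7–7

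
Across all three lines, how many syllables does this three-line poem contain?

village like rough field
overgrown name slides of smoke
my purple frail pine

17

Line 1: village(2) + like(1) + rough(1) + field(1) = 5
Line 2: overgrown(3) + name(1) + slides(1) + of(1) + smoke(1) = 7
Line 3: my(1) + purple(2) + frail(1) + pine(1) = 5
Total: 5 + 7 + 5 = 17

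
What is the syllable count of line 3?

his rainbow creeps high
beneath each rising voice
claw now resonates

5

Line 3: "claw now resonates": 1+1+3 = 5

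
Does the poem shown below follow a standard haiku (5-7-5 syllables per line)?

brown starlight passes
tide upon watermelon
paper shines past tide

Yes

Line 1: brown(1) + starlight(2) + passes(2) = 5 ✓
Line 2: tide(1) + upon(2) + watermelon(4) = 7 ✓
Line 3: paper(2) + shines(1) + past(1) + tide(1) = 5 ✓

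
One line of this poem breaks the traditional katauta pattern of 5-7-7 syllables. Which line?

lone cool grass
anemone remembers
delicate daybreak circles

Line 1

Line 1: lone (1), cool (1), grass (1) → 3 (expected 5)
Line 2: anemone (4), remembers (3) → 7 ✓
Line 3: delicate (3), daybreak (2), circles (2) → 7 ✓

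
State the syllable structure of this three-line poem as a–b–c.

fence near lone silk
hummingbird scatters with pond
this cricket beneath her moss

4–7–7

Line 1: fence (1), near (1), lone (1), silk (1) → 4
Line 2: hummingbird (3), scatters (2), with (1), pond (1) → 7
Line 3: this (1), cricket (2), beneath (2), her (1), moss (1) → 7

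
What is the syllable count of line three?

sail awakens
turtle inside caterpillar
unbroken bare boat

Line three: unbroken (3), bare (1), boat (1) → 5

5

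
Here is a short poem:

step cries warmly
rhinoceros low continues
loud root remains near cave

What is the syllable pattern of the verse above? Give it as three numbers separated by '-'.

Line 1: step (1), cries (1), warmly (2) → 4
Line 2: rhinoceros (4), low (1), continues (3) → 8
Line 3: loud (1), root (1), remains (2), near (1), cave (1) → 6

4-8-6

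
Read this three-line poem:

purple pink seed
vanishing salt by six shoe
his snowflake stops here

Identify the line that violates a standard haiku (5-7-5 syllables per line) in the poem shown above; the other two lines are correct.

Line 1: purple(2) + pink(1) + seed(1) = 4 (expected 5)
Line 2: vanishing(3) + salt(1) + by(1) + six(1) + shoe(1) = 7 ✓
Line 3: his(1) + snowflake(2) + stops(1) + here(1) = 5 ✓

Line 1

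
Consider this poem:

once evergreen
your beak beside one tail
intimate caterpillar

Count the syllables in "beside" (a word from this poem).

"beside" has 2 syllables.

2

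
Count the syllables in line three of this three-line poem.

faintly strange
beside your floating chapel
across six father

5

Line three: across (2), six (1), father (2) → 5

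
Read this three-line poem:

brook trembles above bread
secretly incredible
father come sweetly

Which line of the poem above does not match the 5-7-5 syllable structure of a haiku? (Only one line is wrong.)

Line 1: brook(1) + trembles(2) + above(2) + bread(1) = 6 (expected 5)
Line 2: secretly(3) + incredible(4) = 7 ✓
Line 3: father(2) + come(1) + sweetly(2) = 5 ✓

Line 1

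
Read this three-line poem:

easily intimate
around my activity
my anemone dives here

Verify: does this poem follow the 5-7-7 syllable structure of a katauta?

No

Line 1: easily(3) + intimate(3) = 6 (expected 5)
Line 2: around(2) + my(1) + activity(4) = 7 ✓
Line 3: my(1) + anemone(4) + dives(1) + here(1) = 7 ✓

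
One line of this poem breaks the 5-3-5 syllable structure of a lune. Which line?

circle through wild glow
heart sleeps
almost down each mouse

Line 1: circle (2), through (1), wild (1), glow (1) → 5 ✓
Line 2: heart (1), sleeps (1) → 2 (expected 3)
Line 3: almost (2), down (1), each (1), mouse (1) → 5 ✓

Line 2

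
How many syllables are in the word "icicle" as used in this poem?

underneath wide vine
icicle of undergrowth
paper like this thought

3

"icicle" has 3 syllables.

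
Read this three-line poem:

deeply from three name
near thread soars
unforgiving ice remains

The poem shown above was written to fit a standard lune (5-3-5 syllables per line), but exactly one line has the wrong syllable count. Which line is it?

The third line

Line 1: deeply(2) + from(1) + three(1) + name(1) = 5 ✓
Line 2: near(1) + thread(1) + soars(1) = 3 ✓
Line 3: unforgiving(4) + ice(1) + remains(2) = 7 (expected 5)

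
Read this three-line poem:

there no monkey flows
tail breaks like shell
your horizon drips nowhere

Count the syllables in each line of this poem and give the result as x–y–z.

5–4–7

Line 1: there (1), no (1), monkey (2), flows (1) → 5
Line 2: tail (1), breaks (1), like (1), shell (1) → 4
Line 3: your (1), horizon (3), drips (1), nowhere (2) → 7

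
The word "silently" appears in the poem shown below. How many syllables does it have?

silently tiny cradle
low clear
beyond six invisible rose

3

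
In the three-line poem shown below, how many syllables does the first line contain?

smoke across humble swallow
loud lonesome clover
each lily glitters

The first line: smoke (1), across (2), humble (2), swallow (2) → 7

7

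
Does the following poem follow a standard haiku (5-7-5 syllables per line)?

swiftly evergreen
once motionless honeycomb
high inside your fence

Yes

Line 1: "swiftly evergreen": 2+3 = 5 ✓
Line 2: "once motionless honeycomb": 1+3+3 = 7 ✓
Line 3: "high inside your fence": 1+2+1+1 = 5 ✓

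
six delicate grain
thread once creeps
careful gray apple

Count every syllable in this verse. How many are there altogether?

13

Line 1: "six delicate grain": 1+3+1 = 5
Line 2: "thread once creeps": 1+1+1 = 3
Line 3: "careful gray apple": 2+1+2 = 5
Total: 5 + 3 + 5 = 13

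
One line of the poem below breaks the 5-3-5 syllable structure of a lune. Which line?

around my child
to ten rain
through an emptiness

Line 1: around (2), my (1), child (1) → 4 (expected 5)
Line 2: to (1), ten (1), rain (1) → 3 ✓
Line 3: through (1), an (1), emptiness (3) → 5 ✓

The first line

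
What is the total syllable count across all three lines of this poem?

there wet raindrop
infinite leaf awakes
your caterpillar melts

Line 1: "there wet raindrop": 1+1+2 = 4
Line 2: "infinite leaf awakes": 3+1+2 = 6
Line 3: "your caterpillar melts": 1+4+1 = 6
Total: 4 + 6 + 6 = 16

16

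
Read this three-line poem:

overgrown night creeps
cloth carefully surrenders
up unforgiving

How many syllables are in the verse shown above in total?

Line 1: "overgrown night creeps": 3+1+1 = 5
Line 2: "cloth carefully surrenders": 1+3+3 = 7
Line 3: "up unforgiving": 1+4 = 5
Total: 5 + 7 + 5 = 17

17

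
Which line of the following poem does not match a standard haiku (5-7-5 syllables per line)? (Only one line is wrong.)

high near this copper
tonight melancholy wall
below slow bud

Line 1: high(1) + near(1) + this(1) + copper(2) = 5 ✓
Line 2: tonight(2) + melancholy(4) + wall(1) = 7 ✓
Line 3: below(2) + slow(1) + bud(1) = 4 (expected 5)

The third line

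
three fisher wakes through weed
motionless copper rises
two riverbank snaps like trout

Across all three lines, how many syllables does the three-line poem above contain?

Line 1: three (1), fisher (2), wakes (1), through (1), weed (1) → 6
Line 2: motionless (3), copper (2), rises (2) → 7
Line 3: two (1), riverbank (3), snaps (1), like (1), trout (1) → 7
Total: 6 + 7 + 7 = 20

20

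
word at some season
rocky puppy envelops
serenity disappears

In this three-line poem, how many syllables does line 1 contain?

5

Line 1: word(1) + at(1) + some(1) + season(2) = 5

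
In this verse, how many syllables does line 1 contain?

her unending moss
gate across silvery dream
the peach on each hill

Line 1: her (1), unending (3), moss (1) → 5

5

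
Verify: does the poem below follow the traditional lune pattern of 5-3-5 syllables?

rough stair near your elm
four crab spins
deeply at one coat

Line 1: rough (1), stair (1), near (1), your (1), elm (1) → 5 ✓
Line 2: four (1), crab (1), spins (1) → 3 ✓
Line 3: deeply (2), at (1), one (1), coat (1) → 5 ✓

Yes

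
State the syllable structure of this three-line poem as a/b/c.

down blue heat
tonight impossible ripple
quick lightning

3/8/3

Line 1: "down blue heat": 1+1+1 = 3
Line 2: "tonight impossible ripple": 2+4+2 = 8
Line 3: "quick lightning": 1+2 = 3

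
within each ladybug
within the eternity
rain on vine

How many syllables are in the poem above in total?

Line 1: "within each ladybug": 2+1+3 = 6
Line 2: "within the eternity": 2+1+4 = 7
Line 3: "rain on vine": 1+1+1 = 3
Total: 6 + 7 + 3 = 16

16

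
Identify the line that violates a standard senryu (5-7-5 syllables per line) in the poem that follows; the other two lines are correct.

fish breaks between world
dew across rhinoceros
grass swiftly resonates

Line 1: fish (1), breaks (1), between (2), world (1) → 5 ✓
Line 2: dew (1), across (2), rhinoceros (4) → 7 ✓
Line 3: grass (1), swiftly (2), resonates (3) → 6 (expected 5)

Line 3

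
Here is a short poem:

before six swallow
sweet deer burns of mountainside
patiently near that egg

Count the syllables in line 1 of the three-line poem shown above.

5

Line 1: "before six swallow": 2+1+2 = 5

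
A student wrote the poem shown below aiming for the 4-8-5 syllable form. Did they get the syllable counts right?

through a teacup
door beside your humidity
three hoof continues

Line 1: "through a teacup": 1+1+2 = 4 ✓
Line 2: "door beside your humidity": 1+2+1+4 = 8 ✓
Line 3: "three hoof continues": 1+1+3 = 5 ✓

Yes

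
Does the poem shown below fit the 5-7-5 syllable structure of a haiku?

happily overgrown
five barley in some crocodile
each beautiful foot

Line 1: happily(3) + overgrown(3) = 6 (expected 5)
Line 2: five(1) + barley(2) + in(1) + some(1) + crocodile(3) = 8 (expected 7)
Line 3: each(1) + beautiful(3) + foot(1) = 5 ✓

No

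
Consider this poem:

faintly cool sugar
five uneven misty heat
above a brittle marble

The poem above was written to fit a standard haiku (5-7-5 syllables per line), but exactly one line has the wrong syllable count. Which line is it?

The third line

Line 1: faintly (2), cool (1), sugar (2) → 5 ✓
Line 2: five (1), uneven (3), misty (2), heat (1) → 7 ✓
Line 3: above (2), a (1), brittle (2), marble (2) → 7 (expected 5)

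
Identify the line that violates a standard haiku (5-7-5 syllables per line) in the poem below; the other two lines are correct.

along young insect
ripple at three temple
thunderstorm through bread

Line 1: "along young insect": 2+1+2 = 5 ✓
Line 2: "ripple at three temple": 2+1+1+2 = 6 (expected 7)
Line 3: "thunderstorm through bread": 3+1+1 = 5 ✓

Line 2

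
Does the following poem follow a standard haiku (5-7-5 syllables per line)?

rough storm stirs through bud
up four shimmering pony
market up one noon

Yes

Line 1: "rough storm stirs through bud": 1+1+1+1+1 = 5 ✓
Line 2: "up four shimmering pony": 1+1+3+2 = 7 ✓
Line 3: "market up one noon": 2+1+1+1 = 5 ✓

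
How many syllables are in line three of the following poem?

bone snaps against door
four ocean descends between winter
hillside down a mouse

5

Line three: hillside (2), down (1), a (1), mouse (1) → 5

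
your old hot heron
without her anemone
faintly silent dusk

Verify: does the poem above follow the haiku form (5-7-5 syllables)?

Line 1: "your old hot heron": 1+1+1+2 = 5 ✓
Line 2: "without her anemone": 2+1+4 = 7 ✓
Line 3: "faintly silent dusk": 2+2+1 = 5 ✓

Yes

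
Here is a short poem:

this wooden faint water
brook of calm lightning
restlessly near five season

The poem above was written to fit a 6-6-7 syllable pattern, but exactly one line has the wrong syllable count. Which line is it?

The second line

Line 1: this(1) + wooden(2) + faint(1) + water(2) = 6 ✓
Line 2: brook(1) + of(1) + calm(1) + lightning(2) = 5 (expected 6)
Line 3: restlessly(3) + near(1) + five(1) + season(2) = 7 ✓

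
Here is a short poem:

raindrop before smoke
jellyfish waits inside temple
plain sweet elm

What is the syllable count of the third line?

The third line: plain (1), sweet (1), elm (1) → 3

3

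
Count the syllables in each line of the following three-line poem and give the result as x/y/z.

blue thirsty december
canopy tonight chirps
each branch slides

Line 1: blue(1) + thirsty(2) + december(3) = 6
Line 2: canopy(3) + tonight(2) + chirps(1) = 6
Line 3: each(1) + branch(1) + slides(1) = 3

6/6/3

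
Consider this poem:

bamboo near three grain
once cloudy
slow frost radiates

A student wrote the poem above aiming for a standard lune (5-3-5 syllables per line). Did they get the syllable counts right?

Yes

Line 1: bamboo(2) + near(1) + three(1) + grain(1) = 5 ✓
Line 2: once(1) + cloudy(2) = 3 ✓
Line 3: slow(1) + frost(1) + radiates(3) = 5 ✓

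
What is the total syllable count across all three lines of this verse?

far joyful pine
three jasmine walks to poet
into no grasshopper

17

Line 1: "far joyful pine": 1+2+1 = 4
Line 2: "three jasmine walks to poet": 1+2+1+1+2 = 7
Line 3: "into no grasshopper": 2+1+3 = 6
Total: 4 + 7 + 6 = 17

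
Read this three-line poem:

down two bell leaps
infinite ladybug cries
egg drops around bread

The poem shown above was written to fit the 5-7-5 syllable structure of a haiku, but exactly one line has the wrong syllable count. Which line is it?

The first line

Line 1: down (1), two (1), bell (1), leaps (1) → 4 (expected 5)
Line 2: infinite (3), ladybug (3), cries (1) → 7 ✓
Line 3: egg (1), drops (1), around (2), bread (1) → 5 ✓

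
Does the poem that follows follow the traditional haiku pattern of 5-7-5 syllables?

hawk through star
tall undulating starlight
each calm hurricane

Line 1: hawk (1), through (1), star (1) → 3 (expected 5)
Line 2: tall (1), undulating (4), starlight (2) → 7 ✓
Line 3: each (1), calm (1), hurricane (3) → 5 ✓

No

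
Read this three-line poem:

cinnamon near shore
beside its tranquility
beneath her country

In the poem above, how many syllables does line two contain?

Line two: "beside its tranquility": 2+1+4 = 7

7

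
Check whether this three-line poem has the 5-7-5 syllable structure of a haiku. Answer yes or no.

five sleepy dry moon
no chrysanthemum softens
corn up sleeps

No

Line 1: five(1) + sleepy(2) + dry(1) + moon(1) = 5 ✓
Line 2: no(1) + chrysanthemum(4) + softens(2) = 7 ✓
Line 3: corn(1) + up(1) + sleeps(1) = 3 (expected 5)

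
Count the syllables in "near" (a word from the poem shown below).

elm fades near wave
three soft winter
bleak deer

"near" has 1 syllable.

1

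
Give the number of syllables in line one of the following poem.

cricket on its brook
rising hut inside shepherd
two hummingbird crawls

5

Line one: "cricket on its brook": 2+1+1+1 = 5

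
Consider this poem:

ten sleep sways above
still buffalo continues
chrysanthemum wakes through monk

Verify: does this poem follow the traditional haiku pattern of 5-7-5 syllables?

No

Line 1: ten(1) + sleep(1) + sways(1) + above(2) = 5 ✓
Line 2: still(1) + buffalo(3) + continues(3) = 7 ✓
Line 3: chrysanthemum(4) + wakes(1) + through(1) + monk(1) = 7 (expected 5)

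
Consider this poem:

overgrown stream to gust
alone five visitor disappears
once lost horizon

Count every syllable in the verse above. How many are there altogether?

20

Line 1: "overgrown stream to gust": 3+1+1+1 = 6
Line 2: "alone five visitor disappears": 2+1+3+3 = 9
Line 3: "once lost horizon": 1+1+3 = 5
Total: 6 + 9 + 5 = 20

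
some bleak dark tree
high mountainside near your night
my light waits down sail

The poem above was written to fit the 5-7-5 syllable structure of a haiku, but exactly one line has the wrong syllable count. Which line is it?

Line 1: some (1), bleak (1), dark (1), tree (1) → 4 (expected 5)
Line 2: high (1), mountainside (3), near (1), your (1), night (1) → 7 ✓
Line 3: my (1), light (1), waits (1), down (1), sail (1) → 5 ✓

The first line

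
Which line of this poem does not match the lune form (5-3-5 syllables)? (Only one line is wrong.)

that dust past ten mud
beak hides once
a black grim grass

The third line

Line 1: that (1), dust (1), past (1), ten (1), mud (1) → 5 ✓
Line 2: beak (1), hides (1), once (1) → 3 ✓
Line 3: a (1), black (1), grim (1), grass (1) → 4 (expected 5)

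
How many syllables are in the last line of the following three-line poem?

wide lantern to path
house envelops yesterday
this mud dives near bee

5

The last line: this(1) + mud(1) + dives(1) + near(1) + bee(1) = 5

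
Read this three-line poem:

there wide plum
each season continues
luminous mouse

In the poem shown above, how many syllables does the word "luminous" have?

3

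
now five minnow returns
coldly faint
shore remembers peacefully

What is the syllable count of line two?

Line two: "coldly faint": 2+1 = 3

3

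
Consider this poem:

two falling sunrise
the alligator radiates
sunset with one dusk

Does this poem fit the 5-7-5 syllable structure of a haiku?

Line 1: two (1), falling (2), sunrise (2) → 5 ✓
Line 2: the (1), alligator (4), radiates (3) → 8 (expected 7)
Line 3: sunset (2), with (1), one (1), dusk (1) → 5 ✓

No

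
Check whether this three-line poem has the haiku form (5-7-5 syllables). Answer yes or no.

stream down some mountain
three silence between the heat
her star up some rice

Line 1: stream(1) + down(1) + some(1) + mountain(2) = 5 ✓
Line 2: three(1) + silence(2) + between(2) + the(1) + heat(1) = 7 ✓
Line 3: her(1) + star(1) + up(1) + some(1) + rice(1) = 5 ✓

Yes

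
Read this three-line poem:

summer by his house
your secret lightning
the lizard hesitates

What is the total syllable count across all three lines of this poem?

16

Line 1: summer(2) + by(1) + his(1) + house(1) = 5
Line 2: your(1) + secret(2) + lightning(2) = 5
Line 3: the(1) + lizard(2) + hesitates(3) = 6
Total: 5 + 5 + 6 = 16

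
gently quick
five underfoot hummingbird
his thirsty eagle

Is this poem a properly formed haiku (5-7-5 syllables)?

Line 1: gently (2), quick (1) → 3 (expected 5)
Line 2: five (1), underfoot (3), hummingbird (3) → 7 ✓
Line 3: his (1), thirsty (2), eagle (2) → 5 ✓

No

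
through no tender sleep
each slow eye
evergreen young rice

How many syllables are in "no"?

1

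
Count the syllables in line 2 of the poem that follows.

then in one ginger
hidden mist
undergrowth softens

Line 2: "hidden mist": 2+1 = 3

3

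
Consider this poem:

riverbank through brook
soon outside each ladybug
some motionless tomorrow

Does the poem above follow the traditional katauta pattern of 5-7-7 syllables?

Yes

Line 1: riverbank (3), through (1), brook (1) → 5 ✓
Line 2: soon (1), outside (2), each (1), ladybug (3) → 7 ✓
Line 3: some (1), motionless (3), tomorrow (3) → 7 ✓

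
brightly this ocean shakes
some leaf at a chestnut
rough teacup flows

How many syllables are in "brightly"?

2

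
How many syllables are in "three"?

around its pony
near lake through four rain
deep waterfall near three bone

1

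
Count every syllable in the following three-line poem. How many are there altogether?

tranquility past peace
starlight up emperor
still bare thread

15

Line 1: tranquility (4), past (1), peace (1) → 6
Line 2: starlight (2), up (1), emperor (3) → 6
Line 3: still (1), bare (1), thread (1) → 3
Total: 6 + 6 + 3 = 15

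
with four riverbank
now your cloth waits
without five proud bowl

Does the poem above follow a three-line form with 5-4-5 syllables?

Line 1: with (1), four (1), riverbank (3) → 5 ✓
Line 2: now (1), your (1), cloth (1), waits (1) → 4 ✓
Line 3: without (2), five (1), proud (1), bowl (1) → 5 ✓

Yes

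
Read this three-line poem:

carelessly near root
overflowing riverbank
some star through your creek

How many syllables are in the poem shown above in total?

Line 1: carelessly(3) + near(1) + root(1) = 5
Line 2: overflowing(4) + riverbank(3) = 7
Line 3: some(1) + star(1) + through(1) + your(1) + creek(1) = 5
Total: 5 + 7 + 5 = 17

17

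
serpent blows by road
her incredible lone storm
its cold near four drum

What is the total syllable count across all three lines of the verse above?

17

Line 1: serpent(2) + blows(1) + by(1) + road(1) = 5
Line 2: her(1) + incredible(4) + lone(1) + storm(1) = 7
Line 3: its(1) + cold(1) + near(1) + four(1) + drum(1) = 5
Total: 5 + 7 + 5 = 17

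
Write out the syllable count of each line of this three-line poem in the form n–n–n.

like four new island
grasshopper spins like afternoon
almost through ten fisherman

Line 1: like (1), four (1), new (1), island (2) → 5
Line 2: grasshopper (3), spins (1), like (1), afternoon (3) → 8
Line 3: almost (2), through (1), ten (1), fisherman (3) → 7

5–8–7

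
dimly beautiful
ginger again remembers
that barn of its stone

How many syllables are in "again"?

2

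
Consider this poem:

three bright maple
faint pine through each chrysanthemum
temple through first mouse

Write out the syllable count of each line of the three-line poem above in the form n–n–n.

4–8–5

Line 1: "three bright maple": 1+1+2 = 4
Line 2: "faint pine through each chrysanthemum": 1+1+1+1+4 = 8
Line 3: "temple through first mouse": 2+1+1+1 = 5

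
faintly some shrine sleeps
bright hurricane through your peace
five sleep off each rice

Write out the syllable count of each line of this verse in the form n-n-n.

5-7-5

Line 1: faintly (2), some (1), shrine (1), sleeps (1) → 5
Line 2: bright (1), hurricane (3), through (1), your (1), peace (1) → 7
Line 3: five (1), sleep (1), off (1), each (1), rice (1) → 5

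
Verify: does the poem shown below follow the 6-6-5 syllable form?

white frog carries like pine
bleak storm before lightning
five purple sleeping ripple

Line 1: white (1), frog (1), carries (2), like (1), pine (1) → 6 ✓
Line 2: bleak (1), storm (1), before (2), lightning (2) → 6 ✓
Line 3: five (1), purple (2), sleeping (2), ripple (2) → 7 (expected 5)

No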